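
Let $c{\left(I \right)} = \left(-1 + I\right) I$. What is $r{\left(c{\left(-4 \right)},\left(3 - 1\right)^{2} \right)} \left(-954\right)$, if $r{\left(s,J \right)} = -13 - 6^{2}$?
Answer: $46746$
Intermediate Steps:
$c{\left(I \right)} = I \left(-1 + I\right)$
$r{\left(s,J \right)} = -49$ ($r{\left(s,J \right)} = -13 - 36 = -49$)
$r{\left(c{\left(-4 \right)},\left(3 - 1\right)^{2} \right)} \left(-954\right) = \left(-49\right) \left(-954\right) = 46746$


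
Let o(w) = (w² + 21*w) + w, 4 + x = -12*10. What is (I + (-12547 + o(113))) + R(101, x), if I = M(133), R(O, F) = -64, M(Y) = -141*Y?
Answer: -16109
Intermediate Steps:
x = -124 (x = -4 - 12*10 = -4 - 120 = -124)
o(w) = w² + 22*w
I = -18753 (I = -141*133 = -18753)
(I + (-12547 + o(113))) + R(101, x) = (-18753 + (-12547 + 113*(22 + 113))) - 64 = (-18753 + (-12547 + 113*135)) - 64 = (-18753 + (-12547 + 15255)) - 64 = (-18753 + 2708) - 64 = -16045 - 64 = -16109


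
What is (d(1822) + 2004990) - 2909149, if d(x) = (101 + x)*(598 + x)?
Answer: 3749501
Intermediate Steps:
(d(1822) + 2004990) - 2909149 = ((60398 + 1822² + 699*1822) + 2004990) - 2909149 = ((60398 + 3319684 + 1273578) + 2004990) - 2909149 = (4653660 + 2004990) - 2909149 = 6658650 - 2909149 = 3749501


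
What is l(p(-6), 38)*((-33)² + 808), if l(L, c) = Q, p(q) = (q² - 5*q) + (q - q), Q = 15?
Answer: 28455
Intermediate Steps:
p(q) = q² - 5*q (p(q) = (q² - 5*q) + 0 = q² - 5*q)
l(L, c) = 15
l(p(-6), 38)*((-33)² + 808) = 15*((-33)² + 808) = 15*(1089 + 808) = 15*1897 = 28455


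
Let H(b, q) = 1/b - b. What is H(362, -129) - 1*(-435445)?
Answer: 157500047/362 ≈ 4.3508e+5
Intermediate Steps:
H(362, -129) - 1*(-435445) = (1/362 - 1*362) - 1*(-435445) = (1/362 - 362) + 435445 = -131043/362 + 435445 = 157500047/362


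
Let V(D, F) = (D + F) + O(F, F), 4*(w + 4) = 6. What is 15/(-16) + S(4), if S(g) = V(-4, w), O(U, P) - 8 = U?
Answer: -31/16 ≈ -1.9375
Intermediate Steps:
O(U, P) = 8 + U
w = -5/2 (w = -4 + (¼)*6 = -4 + 3/2 = -5/2 ≈ -2.5000)
V(D, F) = 8 + D + 2*F (V(D, F) = (D + F) + (8 + F) = 8 + D + 2*F)
S(g) = -1 (S(g) = 8 - 4 + 2*(-5/2) = 8 - 4 - 5 = -1)
15/(-16) + S(4) = 15/(-16) - 1 = 15*(-1/16) - 1 = -15/16 - 1 = -31/16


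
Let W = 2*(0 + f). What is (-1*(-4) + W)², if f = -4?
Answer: 16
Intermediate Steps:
W = -8 (W = 2*(0 - 4) = 2*(-4) = -8)
(-1*(-4) + W)² = (-1*(-4) - 8)² = (4 - 8)² = (-4)² = 16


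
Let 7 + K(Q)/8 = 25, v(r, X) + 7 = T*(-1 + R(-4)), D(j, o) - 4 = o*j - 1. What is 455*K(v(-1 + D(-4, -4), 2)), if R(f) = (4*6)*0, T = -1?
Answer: 65520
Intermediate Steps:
R(f) = 0 (R(f) = 24*0 = 0)
D(j, o) = 3 + j*o (D(j, o) = 4 + (o*j - 1) = 4 + (j*o - 1) = 4 + (-1 + j*o) = 3 + j*o)
v(r, X) = -6 (v(r, X) = -7 - (-1 + 0) = -7 - 1*(-1) = -7 + 1 = -6)
K(Q) = 144 (K(Q) = -56 + 8*25 = -56 + 200 = 144)
455*K(v(-1 + D(-4, -4), 2)) = 455*144 = 65520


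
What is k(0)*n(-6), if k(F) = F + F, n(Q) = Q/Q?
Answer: 0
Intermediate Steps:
n(Q) = 1
k(F) = 2*F
k(0)*n(-6) = (2*0)*1 = 0*1 = 0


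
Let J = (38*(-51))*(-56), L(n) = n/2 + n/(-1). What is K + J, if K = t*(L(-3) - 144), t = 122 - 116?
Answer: 107673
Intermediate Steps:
L(n) = -n/2 (L(n) = n*(½) + n*(-1) = n/2 - n = -n/2)
t = 6
K = -855 (K = 6*(-½*(-3) - 144) = 6*(3/2 - 144) = 6*(-285/2) = -855)
J = 108528 (J = -1938*(-56) = 108528)
K + J = -855 + 108528 = 107673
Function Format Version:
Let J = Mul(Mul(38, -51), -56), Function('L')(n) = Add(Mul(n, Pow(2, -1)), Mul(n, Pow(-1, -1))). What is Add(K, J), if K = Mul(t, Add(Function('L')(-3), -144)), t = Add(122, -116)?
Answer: 107673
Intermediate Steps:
Function('L')(n) = Mul(Rational(-1, 2), n) (Function('L')(n) = Add(Mul(n, Rational(1, 2)), Mul(n, -1)) = Add(Mul(Rational(1, 2), n), Mul(-1, n)) = Mul(Rational(-1, 2), n))
t = 6
K = -855 (K = Mul(6, Add(Mul(Rational(-1, 2), -3), -144)) = Mul(6, Add(Rational(3, 2), -144)) = Mul(6, Rational(-285, 2)) = -855)
J = 108528 (J = Mul(-1938, -56) = 108528)
Add(K, J) = Add(-855, 108528) = 107673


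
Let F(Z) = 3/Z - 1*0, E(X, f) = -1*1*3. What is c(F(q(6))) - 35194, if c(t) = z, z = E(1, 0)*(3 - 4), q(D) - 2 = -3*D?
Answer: -35191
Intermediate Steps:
q(D) = 2 - 3*D
E(X, f) = -3 (E(X, f) = -1*3 = -3)
z = 3 (z = -3*(3 - 4) = -3*(-1) = 3)
F(Z) = 3/Z (F(Z) = 3/Z + 0 = 3/Z)
c(t) = 3
c(F(q(6))) - 35194 = 3 - 35194 = -35191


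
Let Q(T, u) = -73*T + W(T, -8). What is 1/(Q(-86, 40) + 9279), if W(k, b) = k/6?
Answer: 3/46628 ≈ 6.4339e-5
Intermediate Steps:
W(k, b) = k/6 (W(k, b) = k*(1/6) = k/6)
Q(T, u) = -437*T/6 (Q(T, u) = -73*T + T/6 = -437*T/6)
1/(Q(-86, 40) + 9279) = 1/(-437/6*(-86) + 9279) = 1/(18791/3 + 9279) = 1/(46628/3) = 3/46628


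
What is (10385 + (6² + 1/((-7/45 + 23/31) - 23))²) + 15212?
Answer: 26288138385622/977625289 ≈ 26890.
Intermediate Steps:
(10385 + (6² + 1/((-7/45 + 23/31) - 23))²) + 15212 = (10385 + (36 + 1/((-7*1/45 + 23*(1/31)) - 23))²) + 15212 = (10385 + (36 + 1/((-7/45 + 23/31) - 23))²) + 15212 = (10385 + (36 + 1/(818/1395 - 23))²) + 15212 = (10385 + (36 + 1/(-31267/1395))²) + 15212 = (10385 + (36 - 1395/31267)²) + 15212 = (10385 + (1124217/31267)²) + 15212 = (10385 + 1263863863089/977625289) + 15212 = 11416502489354/977625289 + 15212 = 26288138385622/977625289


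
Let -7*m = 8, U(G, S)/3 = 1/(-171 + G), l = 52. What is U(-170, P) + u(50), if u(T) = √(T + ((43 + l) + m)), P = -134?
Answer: -3/341 + √7049/7 ≈ 11.985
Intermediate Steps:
U(G, S) = 3/(-171 + G)
m = -8/7 (m = -⅐*8 = -8/7 ≈ -1.1429)
u(T) = √(657/7 + T) (u(T) = √(T + ((43 + 52) - 8/7)) = √(T + (95 - 8/7)) = √(T + 657/7) = √(657/7 + T))
U(-170, P) + u(50) = 3/(-171 - 170) + √(4599 + 49*50)/7 = 3/(-341) + √(4599 + 2450)/7 = 3*(-1/341) + √7049/7 = -3/341 + √7049/7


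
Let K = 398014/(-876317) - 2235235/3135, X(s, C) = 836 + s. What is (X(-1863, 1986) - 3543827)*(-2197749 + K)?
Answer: 1427331753507380187824/183150253 ≈ 7.7932e+12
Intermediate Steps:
K = -392004440677/549450759 (K = 398014*(-1/876317) - 2235235*1/3135 = -398014/876317 - 447047/627 = -392004440677/549450759 ≈ -713.45)
(X(-1863, 1986) - 3543827)*(-2197749 + K) = ((836 - 1863) - 3543827)*(-2197749 - 392004440677/549450759) = (-1027 - 3543827)*(-1207946860582168/549450759) = -3544854*(-1207946860582168/549450759) = 1427331753507380187824/183150253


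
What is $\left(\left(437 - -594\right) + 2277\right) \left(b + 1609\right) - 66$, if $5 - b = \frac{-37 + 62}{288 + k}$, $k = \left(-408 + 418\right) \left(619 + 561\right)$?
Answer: $\frac{16134576337}{3022} \approx 5.339 \cdot 10^{6}$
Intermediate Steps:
$k = 11800$ ($k = 10 \cdot 1180 = 11800$)
$b = \frac{60415}{12088}$ ($b = 5 - \frac{-37 + 62}{288 + 11800} = 5 - \frac{25}{12088} = \frac{60415}{12088} \approx 4.9979$)
$\left(\left(437 - -594\right) + 2277\right) \left(b + 1609\right) - 66 = \left(\left(437 - -594\right) + 2277\right) \left(\frac{60415}{12088} + 1609\right) - 66 = \left(\left(437 + 594\right) + 2277\right) \frac{19510007}{12088} - 66 = \left(1031 + 2277\right) \frac{19510007}{12088} - 66 = 3308 \cdot \frac{19510007}{12088} - 66 = \frac{16134775789}{3022} - 66 = \frac{16134576337}{3022}$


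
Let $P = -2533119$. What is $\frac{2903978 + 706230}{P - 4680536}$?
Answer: $- \frac{3610208}{7213655} \approx -0.50047$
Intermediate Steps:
$\frac{2903978 + 706230}{P - 4680536} = \frac{2903978 + 706230}{-2533119 - 4680536} = \frac{3610208}{-7213655} = 3610208 \left(- \frac{1}{7213655}\right) = - \frac{3610208}{7213655}$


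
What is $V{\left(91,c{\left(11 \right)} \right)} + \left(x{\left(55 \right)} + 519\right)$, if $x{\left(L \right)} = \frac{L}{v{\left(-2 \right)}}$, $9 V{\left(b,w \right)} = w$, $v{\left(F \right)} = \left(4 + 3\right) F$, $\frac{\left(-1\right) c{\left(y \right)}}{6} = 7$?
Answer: $\frac{21437}{42} \approx 510.4$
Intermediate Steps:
$c{\left(y \right)} = -42$ ($c{\left(y \right)} = \left(-6\right) 7 = -42$)
$v{\left(F \right)} = 7 F$
$V{\left(b,w \right)} = \frac{w}{9}$
$x{\left(L \right)} = - \frac{L}{14}$ ($x{\left(L \right)} = \frac{L}{7 \left(-2\right)} = \frac{L}{-14} = L \left(- \frac{1}{14}\right) = - \frac{L}{14}$)
$V{\left(91,c{\left(11 \right)} \right)} + \left(x{\left(55 \right)} + 519\right) = \frac{1}{9} \left(-42\right) + \left(\left(- \frac{1}{14}\right) 55 + 519\right) = - \frac{14}{3} + \left(- \frac{55}{14} + 519\right) = - \frac{14}{3} + \frac{7211}{14} = \frac{21437}{42}$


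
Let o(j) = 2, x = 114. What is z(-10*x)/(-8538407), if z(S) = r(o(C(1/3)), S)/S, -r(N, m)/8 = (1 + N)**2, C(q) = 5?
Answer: -6/811148665 ≈ -7.3969e-9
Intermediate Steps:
r(N, m) = -8*(1 + N)**2
z(S) = -72/S (z(S) = (-8*(1 + 2)**2)/S = (-8*3**2)/S = (-8*9)/S = -72/S)
z(-10*x)/(-8538407) = -72/((-10*114))/(-8538407) = -72/(-1140)*(-1/8538407) = -72*(-1/1140)*(-1/8538407) = (6/95)*(-1/8538407) = -6/811148665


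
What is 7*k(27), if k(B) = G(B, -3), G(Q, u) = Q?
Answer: 189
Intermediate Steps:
k(B) = B
7*k(27) = 7*27 = 189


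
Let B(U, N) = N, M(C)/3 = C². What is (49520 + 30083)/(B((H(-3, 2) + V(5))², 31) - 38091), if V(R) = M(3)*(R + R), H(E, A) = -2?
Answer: -79603/38060 ≈ -2.0915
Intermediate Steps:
M(C) = 3*C²
V(R) = 54*R (V(R) = (3*3²)*(R + R) = (3*9)*(2*R) = 27*(2*R) = 54*R)
(49520 + 30083)/(B((H(-3, 2) + V(5))², 31) - 38091) = (49520 + 30083)/(31 - 38091) = 79603/(-38060) = 79603*(-1/38060) = -79603/38060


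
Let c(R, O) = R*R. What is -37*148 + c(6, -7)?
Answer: -5440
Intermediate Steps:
c(R, O) = R²
-37*148 + c(6, -7) = -37*148 + 6² = -5476 + 36 = -5440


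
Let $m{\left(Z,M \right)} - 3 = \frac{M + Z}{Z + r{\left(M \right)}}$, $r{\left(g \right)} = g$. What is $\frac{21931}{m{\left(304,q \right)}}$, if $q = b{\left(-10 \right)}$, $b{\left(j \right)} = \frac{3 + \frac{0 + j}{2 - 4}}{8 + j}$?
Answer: $\frac{21931}{4} \approx 5482.8$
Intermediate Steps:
$b{\left(j \right)} = \frac{3 - \frac{j}{2}}{8 + j}$ ($b{\left(j \right)} = \frac{3 + \frac{j}{-2}}{8 + j} = \frac{3 + j \left(- \frac{1}{2}\right)}{8 + j} = \frac{3 - \frac{j}{2}}{8 + j}$)
$q = -4$ ($q = \frac{6 - -10}{2 \left(8 - 10\right)} = \frac{6 + 10}{2 \left(-2\right)} = \frac{1}{2} \left(- \frac{1}{2}\right) 16 = -4$)
$m{\left(Z,M \right)} = 4$ ($m{\left(Z,M \right)} = 3 + \frac{M + Z}{Z + M} = 3 + \frac{M + Z}{M + Z} = 3 + 1 = 4$)
$\frac{21931}{m{\left(304,q \right)}} = \frac{21931}{4}$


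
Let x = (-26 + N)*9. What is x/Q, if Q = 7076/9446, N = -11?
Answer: -1572759/3538 ≈ -444.53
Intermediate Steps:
x = -333 (x = (-26 - 11)*9 = -37*9 = -333)
Q = 3538/4723 (Q = 7076*(1/9446) = 3538/4723 ≈ 0.74910)
x/Q = -333/3538/4723 = -333*4723/3538 = -1572759/3538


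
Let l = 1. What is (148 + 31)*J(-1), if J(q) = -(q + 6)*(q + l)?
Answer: 0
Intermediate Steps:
J(q) = -(1 + q)*(6 + q) (J(q) = -(q + 6)*(q + 1) = -(6 + q)*(1 + q) = -(1 + q)*(6 + q))
(148 + 31)*J(-1) = (148 + 31)*(-6 - 1*(-1)**2 - 7*(-1)) = 179*(-6 - 1*1 + 7) = 179*(-6 - 1 + 7) = 179*0 = 0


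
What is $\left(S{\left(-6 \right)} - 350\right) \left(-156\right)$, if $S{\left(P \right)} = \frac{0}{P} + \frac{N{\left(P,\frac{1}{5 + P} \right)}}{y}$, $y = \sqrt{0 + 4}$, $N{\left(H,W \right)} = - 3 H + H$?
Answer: $53664$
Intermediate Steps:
$N{\left(H,W \right)} = - 2 H$
$y = 2$ ($y = \sqrt{4} = 2$)
$S{\left(P \right)} = - P$ ($S{\left(P \right)} = \frac{0}{P} + \frac{\left(-2\right) P}{2} = 0 + - 2 P \frac{1}{2} = 0 - P = - P$)
$\left(S{\left(-6 \right)} - 350\right) \left(-156\right) = \left(\left(-1\right) \left(-6\right) - 350\right) \left(-156\right) = \left(6 - 350\right) \left(-156\right) = \left(-344\right) \left(-156\right) = 53664$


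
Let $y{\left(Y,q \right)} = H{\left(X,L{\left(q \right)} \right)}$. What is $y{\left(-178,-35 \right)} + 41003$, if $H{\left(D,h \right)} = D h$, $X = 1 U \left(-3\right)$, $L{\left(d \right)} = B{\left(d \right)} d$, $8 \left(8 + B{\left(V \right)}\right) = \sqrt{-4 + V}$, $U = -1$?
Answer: $41843 - \frac{105 i \sqrt{39}}{8} \approx 41843.0 - 81.966 i$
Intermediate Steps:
$B{\left(V \right)} = -8 + \frac{\sqrt{-4 + V}}{8}$
$L{\left(d \right)} = d \left(-8 + \frac{\sqrt{-4 + d}}{8}\right)$ ($L{\left(d \right)} = \left(-8 + \frac{\sqrt{-4 + d}}{8}\right) d = d \left(-8 + \frac{\sqrt{-4 + d}}{8}\right)$)
$X = 3$ ($X = 1 \left(-1\right) \left(-3\right) = \left(-1\right) \left(-3\right) = 3$)
$y{\left(Y,q \right)} = \frac{3 q \left(-64 + \sqrt{-4 + q}\right)}{8}$ ($y{\left(Y,q \right)} = 3 \frac{q \left(-64 + \sqrt{-4 + q}\right)}{8} = \frac{3 q \left(-64 + \sqrt{-4 + q}\right)}{8}$)
$y{\left(-178,-35 \right)} + 41003 = \frac{3}{8} \left(-35\right) \left(-64 + \sqrt{-4 - 35}\right) + 41003 = \frac{3}{8} \left(-35\right) \left(-64 + \sqrt{-39}\right) + 41003 = \frac{3}{8} \left(-35\right) \left(-64 + i \sqrt{39}\right) + 41003 = \left(840 - \frac{105 i \sqrt{39}}{8}\right) + 41003 = 41843 - \frac{105 i \sqrt{39}}{8}$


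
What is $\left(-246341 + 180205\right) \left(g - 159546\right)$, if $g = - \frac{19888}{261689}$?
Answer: $\frac{2761274101031152}{261689} \approx 1.0552 \cdot 10^{10}$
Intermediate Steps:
$g = - \frac{19888}{261689}$ ($g = \left(-19888\right) \frac{1}{261689} = - \frac{19888}{261689} \approx -0.075999$)
$\left(-246341 + 180205\right) \left(g - 159546\right) = \left(-246341 + 180205\right) \left(- \frac{19888}{261689} - 159546\right) = \left(-66136\right) \left(- \frac{41751453082}{261689}\right) = \frac{2761274101031152}{261689}$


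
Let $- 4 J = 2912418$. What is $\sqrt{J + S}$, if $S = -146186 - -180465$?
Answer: $\frac{i \sqrt{2775302}}{2} \approx 832.96 i$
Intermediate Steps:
$J = - \frac{1456209}{2}$ ($J = \left(- \frac{1}{4}\right) 2912418 = - \frac{1456209}{2} \approx -7.281 \cdot 10^{5}$)
$S = 34279$ ($S = -146186 + 180465 = 34279$)
$\sqrt{J + S} = \sqrt{- \frac{1456209}{2} + 34279} = \sqrt{- \frac{1387651}{2}} = \frac{i \sqrt{2775302}}{2}$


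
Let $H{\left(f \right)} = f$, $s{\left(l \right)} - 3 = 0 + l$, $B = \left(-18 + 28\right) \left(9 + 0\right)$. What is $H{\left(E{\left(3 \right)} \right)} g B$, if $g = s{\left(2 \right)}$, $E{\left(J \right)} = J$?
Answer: $1350$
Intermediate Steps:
$B = 90$ ($B = 10 \cdot 9 = 90$)
$s{\left(l \right)} = 3 + l$ ($s{\left(l \right)} = 3 + \left(0 + l\right) = 3 + l$)
$g = 5$ ($g = 3 + 2 = 5$)
$H{\left(E{\left(3 \right)} \right)} g B = 3 \cdot 5 \cdot 90 = 15 \cdot 90 = 1350$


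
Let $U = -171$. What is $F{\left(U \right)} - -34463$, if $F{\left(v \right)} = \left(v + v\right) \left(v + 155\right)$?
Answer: $39935$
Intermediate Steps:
$F{\left(v \right)} = 2 v \left(155 + v\right)$
$F{\left(U \right)} - -34463 = 2 \left(-171\right) \left(155 - 171\right) - -34463 = 2 \left(-171\right) \left(-16\right) + 34463 = 5472 + 34463 = 39935$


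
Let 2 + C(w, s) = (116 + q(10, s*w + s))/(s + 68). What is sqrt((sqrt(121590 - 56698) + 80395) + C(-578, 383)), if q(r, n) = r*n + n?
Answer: sqrt(15255732558 + 406802*sqrt(16223))/451 ≈ 274.33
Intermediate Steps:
q(r, n) = n + n*r (q(r, n) = n*r + n = n + n*r)
C(w, s) = -2 + (116 + 11*s + 11*s*w)/(68 + s) (C(w, s) = -2 + (116 + (s*w + s)*(1 + 10))/(s + 68) = -2 + (116 + (s + s*w)*11)/(68 + s) = -2 + (116 + (11*s + 11*s*w))/(68 + s) = -2 + (116 + 11*s + 11*s*w)/(68 + s))
sqrt((sqrt(121590 - 56698) + 80395) + C(-578, 383)) = sqrt((sqrt(121590 - 56698) + 80395) + (-20 + 9*383 + 11*383*(-578))/(68 + 383)) = sqrt((sqrt(64892) + 80395) + (-20 + 3447 - 2435114)/451) = sqrt((2*sqrt(16223) + 80395) + (1/451)*(-2431687)) = sqrt((80395 + 2*sqrt(16223)) - 2431687/451) = sqrt(33826458/451 + 2*sqrt(16223))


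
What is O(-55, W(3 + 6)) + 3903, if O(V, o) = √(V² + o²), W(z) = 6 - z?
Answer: 3903 + √3034 ≈ 3958.1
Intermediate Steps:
O(-55, W(3 + 6)) + 3903 = √((-55)² + (6 - (3 + 6))²) + 3903 = √(3025 + (6 - 1*9)²) + 3903 = √(3025 + (6 - 9)²) + 3903 = √(3025 + (-3)²) + 3903 = √(3025 + 9) + 3903 = √3034 + 3903 = 3903 + √3034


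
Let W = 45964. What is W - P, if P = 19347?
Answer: 26617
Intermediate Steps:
W - P = 45964 - 1*19347 = 45964 - 19347 = 26617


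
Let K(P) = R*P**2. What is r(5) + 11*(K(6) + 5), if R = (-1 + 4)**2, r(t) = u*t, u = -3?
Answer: 3604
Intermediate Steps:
r(t) = -3*t
R = 9 (R = 3**2 = 9)
K(P) = 9*P**2
r(5) + 11*(K(6) + 5) = -3*5 + 11*(9*6**2 + 5) = -15 + 11*(9*36 + 5) = -15 + 11*(324 + 5) = -15 + 11*329 = -15 + 3619 = 3604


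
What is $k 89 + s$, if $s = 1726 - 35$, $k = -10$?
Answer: $801$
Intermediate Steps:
$s = 1691$ ($s = 1726 - 35 = 1691$)
$k 89 + s = \left(-10\right) 89 + 1691 = -890 + 1691 = 801$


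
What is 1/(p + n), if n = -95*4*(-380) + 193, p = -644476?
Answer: -1/499883 ≈ -2.0005e-6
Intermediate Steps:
n = 144593 (n = -380*(-380) + 193 = 144400 + 193 = 144593)
1/(p + n) = 1/(-644476 + 144593) = 1/(-499883) = -1/499883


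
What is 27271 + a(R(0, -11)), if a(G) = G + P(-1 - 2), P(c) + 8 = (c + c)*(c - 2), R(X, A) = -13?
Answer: 27280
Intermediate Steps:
P(c) = -8 + 2*c*(-2 + c) (P(c) = -8 + (c + c)*(c - 2) = -8 + (2*c)*(-2 + c) = -8 + 2*c*(-2 + c))
a(G) = 22 + G (a(G) = G + (-8 - 4*(-1 - 2) + 2*(-1 - 2)²) = G + (-8 - 4*(-3) + 2*(-3)²) = G + (-8 + 12 + 2*9) = G + (-8 + 12 + 18) = G + 22 = 22 + G)
27271 + a(R(0, -11)) = 27271 + (22 - 13) = 27271 + 9 = 27280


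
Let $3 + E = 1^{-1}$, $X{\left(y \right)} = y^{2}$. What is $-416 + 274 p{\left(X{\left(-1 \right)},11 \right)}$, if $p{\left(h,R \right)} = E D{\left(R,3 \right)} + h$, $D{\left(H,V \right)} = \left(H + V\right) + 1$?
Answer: $-8362$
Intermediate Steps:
$D{\left(H,V \right)} = 1 + H + V$
$E = -2$ ($E = -3 + 1^{-1} = -3 + 1 = -2$)
$p{\left(h,R \right)} = -8 + h - 2 R$ ($p{\left(h,R \right)} = - 2 \left(1 + R + 3\right) + h = - 2 \left(4 + R\right) + h = \left(-8 - 2 R\right) + h = -8 + h - 2 R$)
$-416 + 274 p{\left(X{\left(-1 \right)},11 \right)} = -416 + 274 \left(-8 + \left(-1\right)^{2} - 22\right) = -416 + 274 \left(-8 + 1 - 22\right) = -416 + 274 \left(-29\right) = -416 - 7946 = -8362$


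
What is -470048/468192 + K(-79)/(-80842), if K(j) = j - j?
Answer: -14689/14631 ≈ -1.0040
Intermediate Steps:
K(j) = 0
-470048/468192 + K(-79)/(-80842) = -470048/468192 + 0/(-80842) = -470048*1/468192 + 0*(-1/80842) = -14689/14631 + 0 = -14689/14631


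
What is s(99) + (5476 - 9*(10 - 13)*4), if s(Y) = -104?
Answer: 5480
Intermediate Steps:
s(99) + (5476 - 9*(10 - 13)*4) = -104 + (5476 - 9*(10 - 13)*4) = -104 + (5476 - 9*(-3)*4) = -104 + (5476 + 27*4) = -104 + (5476 + 108) = -104 + 5584 = 5480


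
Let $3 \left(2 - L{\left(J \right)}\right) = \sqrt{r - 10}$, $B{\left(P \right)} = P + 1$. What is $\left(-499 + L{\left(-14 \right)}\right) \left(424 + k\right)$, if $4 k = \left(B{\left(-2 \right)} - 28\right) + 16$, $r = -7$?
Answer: $- \frac{836451}{4} - \frac{561 i \sqrt{17}}{4} \approx -2.0911 \cdot 10^{5} - 578.27 i$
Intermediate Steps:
$B{\left(P \right)} = 1 + P$
$k = - \frac{13}{4}$ ($k = \frac{\left(\left(1 - 2\right) - 28\right) + 16}{4} = \frac{\left(-1 - 28\right) + 16}{4} = \frac{-29 + 16}{4} = \frac{1}{4} \left(-13\right) = - \frac{13}{4} \approx -3.25$)
$L{\left(J \right)} = 2 - \frac{i \sqrt{17}}{3}$ ($L{\left(J \right)} = 2 - \frac{\sqrt{-7 - 10}}{3} = 2 - \frac{\sqrt{-17}}{3} = 2 - \frac{i \sqrt{17}}{3}$)
$\left(-499 + L{\left(-14 \right)}\right) \left(424 + k\right) = \left(-499 + \left(2 - \frac{i \sqrt{17}}{3}\right)\right) \left(424 - \frac{13}{4}\right) = \left(-497 - \frac{i \sqrt{17}}{3}\right) \frac{1683}{4} = - \frac{836451}{4} - \frac{561 i \sqrt{17}}{4}$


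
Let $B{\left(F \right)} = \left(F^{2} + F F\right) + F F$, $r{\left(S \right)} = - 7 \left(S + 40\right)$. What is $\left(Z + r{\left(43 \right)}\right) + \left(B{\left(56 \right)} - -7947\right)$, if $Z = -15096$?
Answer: $1678$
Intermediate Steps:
$r{\left(S \right)} = -280 - 7 S$ ($r{\left(S \right)} = - 7 \left(40 + S\right) = -280 - 7 S$)
$B{\left(F \right)} = 3 F^{2}$ ($B{\left(F \right)} = \left(F^{2} + F^{2}\right) + F^{2} = 2 F^{2} + F^{2} = 3 F^{2}$)
$\left(Z + r{\left(43 \right)}\right) + \left(B{\left(56 \right)} - -7947\right) = \left(-15096 - 581\right) - \left(-7947 - 3 \cdot 56^{2}\right) = \left(-15096 - 581\right) + \left(3 \cdot 3136 + 7947\right) = \left(-15096 - 581\right) + \left(9408 + 7947\right) = -15677 + 17355 = 1678$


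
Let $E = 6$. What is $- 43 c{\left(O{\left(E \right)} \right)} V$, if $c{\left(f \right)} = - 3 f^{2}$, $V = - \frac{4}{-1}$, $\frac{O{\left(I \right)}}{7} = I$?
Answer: $910224$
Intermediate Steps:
$O{\left(I \right)} = 7 I$
$V = 4$ ($V = \left(-4\right) \left(-1\right) = 4$)
$- 43 c{\left(O{\left(E \right)} \right)} V = - 43 \left(- 3 \left(7 \cdot 6\right)^{2}\right) 4 = - 43 \left(- 3 \cdot 42^{2}\right) 4 = - 43 \left(\left(-3\right) 1764\right) 4 = \left(-43\right) \left(-5292\right) 4 = 227556 \cdot 4 = 910224$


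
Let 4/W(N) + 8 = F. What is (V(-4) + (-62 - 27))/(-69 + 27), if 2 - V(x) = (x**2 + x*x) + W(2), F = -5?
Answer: 1543/546 ≈ 2.8260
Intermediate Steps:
W(N) = -4/13 (W(N) = 4/(-8 - 5) = 4/(-13) = 4*(-1/13) = -4/13)
V(x) = 30/13 - 2*x**2 (V(x) = 2 - ((x**2 + x*x) - 4/13) = 2 - ((x**2 + x**2) - 4/13) = 2 - (2*x**2 - 4/13) = 2 - (-4/13 + 2*x**2) = 2 + (4/13 - 2*x**2) = 30/13 - 2*x**2)
(V(-4) + (-62 - 27))/(-69 + 27) = ((30/13 - 2*(-4)**2) + (-62 - 27))/(-69 + 27) = ((30/13 - 2*16) - 89)/(-42) = ((30/13 - 32) - 89)*(-1/42) = (-386/13 - 89)*(-1/42) = -1543/13*(-1/42) = 1543/546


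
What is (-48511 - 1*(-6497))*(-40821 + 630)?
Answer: 1688584674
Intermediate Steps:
(-48511 - 1*(-6497))*(-40821 + 630) = (-48511 + 6497)*(-40191) = -42014*(-40191) = 1688584674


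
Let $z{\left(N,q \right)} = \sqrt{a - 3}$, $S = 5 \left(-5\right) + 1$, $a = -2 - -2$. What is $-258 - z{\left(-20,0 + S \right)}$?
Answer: $-258 - i \sqrt{3} \approx -258.0 - 1.732 i$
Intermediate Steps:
$a = 0$ ($a = -2 + 2 = 0$)
$S = -24$ ($S = -25 + 1 = -24$)
$z{\left(N,q \right)} = i \sqrt{3}$ ($z{\left(N,q \right)} = \sqrt{0 - 3} = \sqrt{-3} = i \sqrt{3}$)
$-258 - z{\left(-20,0 + S \right)} = -258 - i \sqrt{3}$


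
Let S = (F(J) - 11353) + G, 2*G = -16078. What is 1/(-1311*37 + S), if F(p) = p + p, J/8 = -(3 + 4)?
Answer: -1/68011 ≈ -1.4704e-5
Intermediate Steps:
G = -8039 (G = (1/2)*(-16078) = -8039)
J = -56 (J = 8*(-(3 + 4)) = 8*(-1*7) = 8*(-7) = -56)
F(p) = 2*p
S = -19504 (S = (2*(-56) - 11353) - 8039 = (-112 - 11353) - 8039 = -11465 - 8039 = -19504)
1/(-1311*37 + S) = 1/(-1311*37 - 19504) = 1/(-48507 - 19504) = 1/(-68011) = -1/68011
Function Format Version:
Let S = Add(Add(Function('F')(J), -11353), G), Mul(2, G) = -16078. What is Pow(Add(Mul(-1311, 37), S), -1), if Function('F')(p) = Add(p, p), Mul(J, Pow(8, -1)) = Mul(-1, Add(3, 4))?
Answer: Rational(-1, 68011) ≈ -1.4704e-5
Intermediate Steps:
G = -8039 (G = Mul(Rational(1, 2), -16078) = -8039)
J = -56 (J = Mul(8, Mul(-1, Add(3, 4))) = Mul(8, Mul(-1, 7)) = Mul(8, -7) = -56)
Function('F')(p) = Mul(2, p)
S = -19504 (S = Add(Add(Mul(2, -56), -11353), -8039) = Add(Add(-112, -11353), -8039) = Add(-11465, -8039) = -19504)
Pow(Add(Mul(-1311, 37), S), -1) = Pow(Add(Mul(-1311, 37), -19504), -1) = Pow(Add(-48507, -19504), -1) = Pow(-68011, -1) = Rational(-1, 68011)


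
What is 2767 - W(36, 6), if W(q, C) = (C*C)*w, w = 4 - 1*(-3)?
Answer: 2515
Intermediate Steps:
w = 7 (w = 4 + 3 = 7)
W(q, C) = 7*C² (W(q, C) = (C*C)*7 = C²*7 = 7*C²)
2767 - W(36, 6) = 2767 - 7*6² = 2767 - 7*36 = 2767 - 1*252 = 2767 - 252 = 2515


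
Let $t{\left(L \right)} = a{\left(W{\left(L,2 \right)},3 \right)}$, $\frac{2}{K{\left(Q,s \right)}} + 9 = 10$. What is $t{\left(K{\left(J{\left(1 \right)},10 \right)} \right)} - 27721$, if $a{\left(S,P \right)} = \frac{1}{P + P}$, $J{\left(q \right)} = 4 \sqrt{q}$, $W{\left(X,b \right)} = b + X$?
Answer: $- \frac{166325}{6} \approx -27721.0$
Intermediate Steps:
$W{\left(X,b \right)} = X + b$
$K{\left(Q,s \right)} = 2$ ($K{\left(Q,s \right)} = \frac{2}{-9 + 10} = \frac{2}{1} = 2 \cdot 1 = 2$)
$a{\left(S,P \right)} = \frac{1}{2 P}$
$t{\left(L \right)} = \frac{1}{6}$ ($t{\left(L \right)} = \frac{1}{2 \cdot 3} = \frac{1}{2} \cdot \frac{1}{3} = \frac{1}{6}$)
$t{\left(K{\left(J{\left(1 \right)},10 \right)} \right)} - 27721 = \frac{1}{6} - 27721 = - \frac{166325}{6}$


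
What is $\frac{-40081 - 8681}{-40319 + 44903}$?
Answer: $- \frac{8127}{764} \approx -10.637$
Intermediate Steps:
$\frac{-40081 - 8681}{-40319 + 44903} = - \frac{48762}{4584} = \left(-48762\right) \frac{1}{4584} = - \frac{8127}{764}$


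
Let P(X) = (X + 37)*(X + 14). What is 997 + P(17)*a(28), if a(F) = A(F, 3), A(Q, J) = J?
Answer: 6019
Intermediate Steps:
P(X) = (14 + X)*(37 + X) (P(X) = (37 + X)*(14 + X) = (14 + X)*(37 + X))
a(F) = 3
997 + P(17)*a(28) = 997 + (518 + 17**2 + 51*17)*3 = 997 + (518 + 289 + 867)*3 = 997 + 1674*3 = 997 + 5022 = 6019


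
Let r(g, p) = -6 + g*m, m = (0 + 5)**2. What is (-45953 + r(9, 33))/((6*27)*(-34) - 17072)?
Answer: 22867/11290 ≈ 2.0254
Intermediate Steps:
m = 25 (m = 5**2 = 25)
r(g, p) = -6 + 25*g (r(g, p) = -6 + g*25 = -6 + 25*g)
(-45953 + r(9, 33))/((6*27)*(-34) - 17072) = (-45953 + (-6 + 25*9))/((6*27)*(-34) - 17072) = (-45953 + (-6 + 225))/(162*(-34) - 17072) = (-45953 + 219)/(-5508 - 17072) = -45734/(-22580) = -45734*(-1/22580) = 22867/11290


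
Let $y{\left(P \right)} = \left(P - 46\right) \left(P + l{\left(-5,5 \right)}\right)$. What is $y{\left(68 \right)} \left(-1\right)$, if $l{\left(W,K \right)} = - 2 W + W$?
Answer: $-1606$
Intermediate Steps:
$l{\left(W,K \right)} = - W$
$y{\left(P \right)} = \left(-46 + P\right) \left(5 + P\right)$ ($y{\left(P \right)} = \left(P - 46\right) \left(P - -5\right) = \left(-46 + P\right) \left(P + 5\right) = \left(-46 + P\right) \left(5 + P\right)$)
$y{\left(68 \right)} \left(-1\right) = \left(-230 + 68^{2} - 2788\right) \left(-1\right) = \left(-230 + 4624 - 2788\right) \left(-1\right) = 1606 \left(-1\right) = -1606$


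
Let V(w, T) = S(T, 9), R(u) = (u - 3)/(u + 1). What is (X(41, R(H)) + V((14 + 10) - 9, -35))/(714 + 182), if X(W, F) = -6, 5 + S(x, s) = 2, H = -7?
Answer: -9/896 ≈ -0.010045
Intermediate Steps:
R(u) = (-3 + u)/(1 + u)
S(x, s) = -3 (S(x, s) = -5 + 2 = -3)
V(w, T) = -3
(X(41, R(H)) + V((14 + 10) - 9, -35))/(714 + 182) = (-6 - 3)/(714 + 182) = -9/896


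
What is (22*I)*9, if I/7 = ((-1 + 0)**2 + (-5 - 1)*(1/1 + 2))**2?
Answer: 400554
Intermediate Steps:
I = 2023 (I = 7*((-1 + 0)**2 + (-5 - 1)*(1/1 + 2))**2 = 7*((-1)**2 - 6*(1 + 2))**2 = 7*(1 - 6*3)**2 = 7*(1 - 18)**2 = 7*(-17)**2 = 7*289 = 2023)
(22*I)*9 = (22*2023)*9 = 44506*9 = 400554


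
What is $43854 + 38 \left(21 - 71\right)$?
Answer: $41954$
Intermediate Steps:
$43854 + 38 \left(21 - 71\right) = 43854 + 38 \left(-50\right) = 43854 - 1900 = 41954$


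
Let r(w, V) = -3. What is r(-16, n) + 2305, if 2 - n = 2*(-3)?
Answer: 2302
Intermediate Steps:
n = 8 (n = 2 - 2*(-3) = 2 - 1*(-6) = 2 + 6 = 8)
r(-16, n) + 2305 = -3 + 2305 = 2302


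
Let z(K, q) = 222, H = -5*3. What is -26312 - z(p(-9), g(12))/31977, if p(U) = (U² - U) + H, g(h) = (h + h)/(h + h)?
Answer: -280459682/10659 ≈ -26312.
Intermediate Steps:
H = -15
g(h) = 1 (g(h) = (2*h)/((2*h)) = (2*h)*(1/(2*h)) = 1)
p(U) = -15 + U² - U (p(U) = (U² - U) - 15 = -15 + U² - U)
-26312 - z(p(-9), g(12))/31977 = -26312 - 222/31977 = -26312 - 1*74/10659 = -26312 - 74/10659 = -280459682/10659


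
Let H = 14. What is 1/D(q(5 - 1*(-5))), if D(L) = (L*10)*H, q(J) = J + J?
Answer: 1/2800 ≈ 0.00035714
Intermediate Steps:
q(J) = 2*J
D(L) = 140*L (D(L) = (L*10)*14 = (10*L)*14 = 140*L)
1/D(q(5 - 1*(-5))) = 1/(140*(2*(5 - 1*(-5)))) = 1/(140*(2*(5 + 5))) = 1/(140*(2*10)) = 1/(140*20) = 1/2800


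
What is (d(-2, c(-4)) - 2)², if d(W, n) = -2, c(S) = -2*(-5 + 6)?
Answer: 16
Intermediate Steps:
c(S) = -2 (c(S) = -2*1 = -2)
(d(-2, c(-4)) - 2)² = (-2 - 2)² = (-4)² = 16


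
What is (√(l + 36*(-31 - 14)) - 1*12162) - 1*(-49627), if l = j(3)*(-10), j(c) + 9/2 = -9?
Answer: 37465 + 3*I*√165 ≈ 37465.0 + 38.536*I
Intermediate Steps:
j(c) = -27/2 (j(c) = -9/2 - 9 = -27/2)
l = 135 (l = -27/2*(-10) = 135)
(√(l + 36*(-31 - 14)) - 1*12162) - 1*(-49627) = (√(135 + 36*(-31 - 14)) - 1*12162) - 1*(-49627) = (√(135 + 36*(-45)) - 12162) + 49627 = (√(135 - 1620) - 12162) + 49627 = (√(-1485) - 12162) + 49627 = (3*I*√165 - 12162) + 49627 = (-12162 + 3*I*√165) + 49627 = 37465 + 3*I*√165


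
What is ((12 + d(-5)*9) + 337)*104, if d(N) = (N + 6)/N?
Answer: 180544/5 ≈ 36109.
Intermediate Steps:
d(N) = (6 + N)/N
((12 + d(-5)*9) + 337)*104 = ((12 + ((6 - 5)/(-5))*9) + 337)*104 = ((12 - ⅕*1*9) + 337)*104 = ((12 - ⅕*9) + 337)*104 = ((12 - 9/5) + 337)*104 = (51/5 + 337)*104 = (1736/5)*104 = 180544/5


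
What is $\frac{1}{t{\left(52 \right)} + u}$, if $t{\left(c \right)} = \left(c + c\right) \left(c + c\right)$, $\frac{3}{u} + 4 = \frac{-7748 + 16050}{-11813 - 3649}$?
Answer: $\frac{35075}{379348007} \approx 9.2461 \cdot 10^{-5}$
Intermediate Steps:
$u = - \frac{23193}{35075}$ ($u = \frac{3}{-4 + \frac{-7748 + 16050}{-11813 - 3649}} = \frac{3}{-4 + \frac{8302}{-15462}} = \frac{3}{-4 + 8302 \left(- \frac{1}{15462}\right)} = \frac{3}{-4 - \frac{4151}{7731}} = \frac{3}{- \frac{35075}{7731}} = 3 \left(- \frac{7731}{35075}\right) = - \frac{23193}{35075} \approx -0.66124$)
$t{\left(c \right)} = 4 c^{2}$ ($t{\left(c \right)} = 2 c 2 c = 4 c^{2}$)
$\frac{1}{t{\left(52 \right)} + u} = \frac{1}{4 \cdot 52^{2} - \frac{23193}{35075}} = \frac{1}{4 \cdot 2704 - \frac{23193}{35075}} = \frac{1}{10816 - \frac{23193}{35075}} = \frac{1}{\frac{379348007}{35075}} = \frac{35075}{379348007}$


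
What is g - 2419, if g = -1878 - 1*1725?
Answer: -6022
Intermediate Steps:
g = -3603 (g = -1878 - 1725 = -3603)
g - 2419 = -3603 - 2419 = -6022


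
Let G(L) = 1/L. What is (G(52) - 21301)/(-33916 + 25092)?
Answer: 1107651/458848 ≈ 2.4140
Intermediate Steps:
(G(52) - 21301)/(-33916 + 25092) = (1/52 - 21301)/(-33916 + 25092) = (1/52 - 21301)/(-8824) = -1107651/52*(-1/8824) = 1107651/458848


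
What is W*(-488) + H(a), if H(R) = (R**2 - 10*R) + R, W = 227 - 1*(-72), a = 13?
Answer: -145860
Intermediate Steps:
W = 299 (W = 227 + 72 = 299)
H(R) = R**2 - 9*R
W*(-488) + H(a) = 299*(-488) + 13*(-9 + 13) = -145912 + 13*4 = -145912 + 52 = -145860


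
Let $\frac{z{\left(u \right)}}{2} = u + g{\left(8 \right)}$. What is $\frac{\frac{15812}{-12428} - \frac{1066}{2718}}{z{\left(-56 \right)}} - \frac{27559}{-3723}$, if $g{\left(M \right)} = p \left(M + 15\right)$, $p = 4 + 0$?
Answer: $\frac{1392024786365}{188640523188} \approx 7.3792$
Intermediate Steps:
$p = 4$
$g{\left(M \right)} = 60 + 4 M$ ($g{\left(M \right)} = 4 \left(M + 15\right) = 4 \left(15 + M\right) = 60 + 4 M$)
$z{\left(u \right)} = 184 + 2 u$ ($z{\left(u \right)} = 2 \left(u + \left(60 + 4 \cdot 8\right)\right) = 2 \left(u + \left(60 + 32\right)\right) = 2 \left(u + 92\right) = 2 \left(92 + u\right) = 184 + 2 u$)
$\frac{\frac{15812}{-12428} - \frac{1066}{2718}}{z{\left(-56 \right)}} - \frac{27559}{-3723} = \frac{\frac{15812}{-12428} - \frac{1066}{2718}}{184 + 2 \left(-56\right)} - \frac{27559}{-3723} = \frac{15812 \left(- \frac{1}{12428}\right) - \frac{533}{1359}}{184 - 112} - - \frac{27559}{3723} = \frac{- \frac{3953}{3107} - \frac{533}{1359}}{72} + \frac{27559}{3723} = \left(- \frac{7028158}{4222413}\right) \frac{1}{72} + \frac{27559}{3723} = - \frac{3514079}{152006868} + \frac{27559}{3723} = \frac{1392024786365}{188640523188}$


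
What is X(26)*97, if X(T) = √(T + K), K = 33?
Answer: 97*√59 ≈ 745.07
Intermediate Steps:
X(T) = √(33 + T) (X(T) = √(T + 33) = √(33 + T))
X(26)*97 = √(33 + 26)*97 = √59*97 = 97*√59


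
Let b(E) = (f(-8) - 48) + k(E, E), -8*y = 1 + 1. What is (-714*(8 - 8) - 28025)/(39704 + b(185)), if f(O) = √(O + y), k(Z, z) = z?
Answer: -4466176100/6349221157 + 56050*I*√33/6349221157 ≈ -0.70342 + 5.0712e-5*I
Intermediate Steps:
y = -¼ (y = -(1 + 1)/8 = -⅛*2 = -¼ ≈ -0.25000)
f(O) = √(-¼ + O) (f(O) = √(O - ¼) = √(-¼ + O))
b(E) = -48 + E + I*√33/2 (b(E) = (√(-1 + 4*(-8))/2 - 48) + E = (√(-1 - 32)/2 - 48) + E = (√(-33)/2 - 48) + E = ((I*√33)/2 - 48) + E = (I*√33/2 - 48) + E = (-48 + I*√33/2) + E = -48 + E + I*√33/2)
(-714*(8 - 8) - 28025)/(39704 + b(185)) = (-714*(8 - 8) - 28025)/(39704 + (-48 + 185 + I*√33/2)) = (-714*0 - 28025)/(39704 + (137 + I*√33/2)) = (0 - 28025)/(39841 + I*√33/2) = -28025/(39841 + I*√33/2)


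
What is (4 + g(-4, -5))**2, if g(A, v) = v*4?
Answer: 256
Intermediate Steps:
g(A, v) = 4*v
(4 + g(-4, -5))**2 = (4 + 4*(-5))**2 = (4 - 20)**2 = (-16)**2 = 256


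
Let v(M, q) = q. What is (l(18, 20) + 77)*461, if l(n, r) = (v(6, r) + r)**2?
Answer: 773097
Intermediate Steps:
l(n, r) = 4*r**2 (l(n, r) = (r + r)**2 = (2*r)**2 = 4*r**2)
(l(18, 20) + 77)*461 = (4*20**2 + 77)*461 = (4*400 + 77)*461 = (1600 + 77)*461 = 1677*461 = 773097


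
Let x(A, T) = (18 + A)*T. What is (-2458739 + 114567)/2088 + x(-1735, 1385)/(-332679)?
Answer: -64574286569/57886146 ≈ -1115.5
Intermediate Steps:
x(A, T) = T*(18 + A)
(-2458739 + 114567)/2088 + x(-1735, 1385)/(-332679) = (-2458739 + 114567)/2088 + (1385*(18 - 1735))/(-332679) = -2344172*1/2088 + (1385*(-1717))*(-1/332679) = -586043/522 - 2378045*(-1/332679) = -586043/522 + 2378045/332679 = -64574286569/57886146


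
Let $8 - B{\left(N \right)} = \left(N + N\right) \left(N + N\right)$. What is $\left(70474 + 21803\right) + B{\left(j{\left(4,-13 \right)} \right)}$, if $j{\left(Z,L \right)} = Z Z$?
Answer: $91261$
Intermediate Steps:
$j{\left(Z,L \right)} = Z^{2}$
$B{\left(N \right)} = 8 - 4 N^{2}$ ($B{\left(N \right)} = 8 - \left(N + N\right) \left(N + N\right) = 8 - 2 N 2 N = 8 - 4 N^{2}$)
$\left(70474 + 21803\right) + B{\left(j{\left(4,-13 \right)} \right)} = \left(70474 + 21803\right) + \left(8 - 4 \left(4^{2}\right)^{2}\right) = 92277 + \left(8 - 4 \cdot 16^{2}\right) = 92277 + \left(8 - 1024\right) = 92277 - 1016 = 91261$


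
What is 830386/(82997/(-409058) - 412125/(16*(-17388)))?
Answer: 2250014065034112/3464109497 ≈ 6.4952e+5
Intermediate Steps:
830386/(82997/(-409058) - 412125/(16*(-17388))) = 830386/(82997*(-1/409058) - 412125/(-278208)) = 830386/(-82997/409058 - 412125*(-1/278208)) = 830386/(-82997/409058 + 19625/13248) = 830386/(3464109497/2709600192) = 830386*(2709600192/3464109497) = 2250014065034112/3464109497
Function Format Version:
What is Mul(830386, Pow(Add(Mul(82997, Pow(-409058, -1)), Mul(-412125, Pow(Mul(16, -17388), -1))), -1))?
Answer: Rational(2250014065034112, 3464109497) ≈ 6.4952e+5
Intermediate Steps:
Mul(830386, Pow(Add(Mul(82997, Pow(-409058, -1)), Mul(-412125, Pow(Mul(16, -17388), -1))), -1)) = Mul(830386, Pow(Add(Mul(82997, Rational(-1, 409058)), Mul(-412125, Pow(-278208, -1))), -1)) = Mul(830386, Pow(Add(Rational(-82997, 409058), Mul(-412125, Rational(-1, 278208))), -1)) = Mul(830386, Pow(Add(Rational(-82997, 409058), Rational(19625, 13248)), -1)) = Mul(830386, Pow(Rational(3464109497, 2709600192), -1)) = Mul(830386, Rational(2709600192, 3464109497)) = Rational(2250014065034112, 3464109497)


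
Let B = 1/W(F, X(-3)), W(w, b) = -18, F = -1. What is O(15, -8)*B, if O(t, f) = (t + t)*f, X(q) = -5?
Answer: 40/3 ≈ 13.333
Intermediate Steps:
O(t, f) = 2*f*t (O(t, f) = (2*t)*f = 2*f*t)
B = -1/18 (B = 1/(-18) = -1/18 ≈ -0.055556)
O(15, -8)*B = (2*(-8)*15)*(-1/18) = -240*(-1/18) = 40/3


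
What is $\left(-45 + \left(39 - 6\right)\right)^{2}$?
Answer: $144$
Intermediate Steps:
$\left(-45 + \left(39 - 6\right)\right)^{2} = \left(-45 + 33\right)^{2} = \left(-12\right)^{2} = 144$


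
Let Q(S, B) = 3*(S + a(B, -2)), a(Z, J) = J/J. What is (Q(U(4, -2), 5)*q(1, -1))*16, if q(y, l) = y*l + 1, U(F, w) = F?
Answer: 0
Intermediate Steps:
a(Z, J) = 1
Q(S, B) = 3 + 3*S (Q(S, B) = 3*(S + 1) = 3*(1 + S) = 3 + 3*S)
q(y, l) = 1 + l*y (q(y, l) = l*y + 1 = 1 + l*y)
(Q(U(4, -2), 5)*q(1, -1))*16 = ((3 + 3*4)*(1 - 1*1))*16 = ((3 + 12)*(1 - 1))*16 = (15*0)*16 = 0*16 = 0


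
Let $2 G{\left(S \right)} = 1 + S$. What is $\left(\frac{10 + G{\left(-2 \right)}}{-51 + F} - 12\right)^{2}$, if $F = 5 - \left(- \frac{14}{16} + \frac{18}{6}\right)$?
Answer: $\frac{22052416}{148225} \approx 148.78$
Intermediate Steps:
$F = \frac{23}{8}$ ($F = 5 - \left(\left(-14\right) \frac{1}{16} + 18 \cdot \frac{1}{6}\right) = 5 - \left(- \frac{7}{8} + 3\right) = 5 - \frac{17}{8} = \frac{23}{8} \approx 2.875$)
$G{\left(S \right)} = \frac{1}{2} + \frac{S}{2}$ ($G{\left(S \right)} = \frac{1 + S}{2} = \frac{1}{2} + \frac{S}{2}$)
$\left(\frac{10 + G{\left(-2 \right)}}{-51 + F} - 12\right)^{2} = \left(\frac{10 + \left(\frac{1}{2} + \frac{1}{2} \left(-2\right)\right)}{-51 + \frac{23}{8}} - 12\right)^{2} = \left(\frac{10 + \left(\frac{1}{2} - 1\right)}{- \frac{385}{8}} - 12\right)^{2} = \left(\left(10 - \frac{1}{2}\right) \left(- \frac{8}{385}\right) - 12\right)^{2} = \left(\frac{19}{2} \left(- \frac{8}{385}\right) - 12\right)^{2} = \left(- \frac{76}{385} - 12\right)^{2} = \left(- \frac{4696}{385}\right)^{2} = \frac{22052416}{148225}$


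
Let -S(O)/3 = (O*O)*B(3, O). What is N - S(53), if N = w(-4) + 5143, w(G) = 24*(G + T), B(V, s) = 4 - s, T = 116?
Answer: -405092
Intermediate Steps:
w(G) = 2784 + 24*G (w(G) = 24*(G + 116) = 24*(116 + G) = 2784 + 24*G)
S(O) = -3*O²*(4 - O) (S(O) = -3*O*O*(4 - O) = -3*O²*(4 - O))
N = 7831 (N = (2784 + 24*(-4)) + 5143 = (2784 - 96) + 5143 = 2688 + 5143 = 7831)
N - S(53) = 7831 - 3*53²*(-4 + 53) = 7831 - 3*2809*49 = 7831 - 1*412923 = 7831 - 412923 = -405092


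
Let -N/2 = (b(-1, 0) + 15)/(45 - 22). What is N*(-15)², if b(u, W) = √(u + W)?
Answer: -6750/23 - 450*I/23 ≈ -293.48 - 19.565*I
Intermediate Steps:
b(u, W) = √(W + u)
N = -30/23 - 2*I/23 (N = -2*(√(0 - 1) + 15)/(45 - 22) = -2*(√(-1) + 15)/23 = -2*(I + 15)/23 = -2*(15 + I)/23 = -2*(15/23 + I/23) = -30/23 - 2*I/23 ≈ -1.3043 - 0.086957*I)
N*(-15)² = (-30/23 - 2*I/23)*(-15)² = (-30/23 - 2*I/23)*225 = -6750/23 - 450*I/23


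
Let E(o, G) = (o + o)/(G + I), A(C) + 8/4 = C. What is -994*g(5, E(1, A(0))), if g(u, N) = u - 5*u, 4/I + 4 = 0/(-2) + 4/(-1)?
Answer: 19880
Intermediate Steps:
A(C) = -2 + C
I = -½ (I = 4/(-4 + (0/(-2) + 4/(-1))) = 4/(-4 + (0*(-½) + 4*(-1))) = 4/(-4 + (0 - 4)) = 4/(-4 - 4) = 4/(-8) = 4*(-⅛) = -½ ≈ -0.50000)
E(o, G) = 2*o/(-½ + G) (E(o, G) = (o + o)/(G - ½) = (2*o)/(-½ + G) = 2*o/(-½ + G))
g(u, N) = -4*u (g(u, N) = u - 5*u = -4*u)
-994*g(5, E(1, A(0))) = -(-3976)*5 = -994*(-20) = 19880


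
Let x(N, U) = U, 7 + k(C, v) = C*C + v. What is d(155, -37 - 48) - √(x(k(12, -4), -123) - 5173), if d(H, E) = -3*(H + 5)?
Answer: -480 - 4*I*√331 ≈ -480.0 - 72.774*I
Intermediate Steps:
k(C, v) = -7 + v + C² (k(C, v) = -7 + (C*C + v) = -7 + (C² + v) = -7 + (v + C²) = -7 + v + C²)
d(H, E) = -15 - 3*H (d(H, E) = -3*(5 + H) = -15 - 3*H)
d(155, -37 - 48) - √(x(k(12, -4), -123) - 5173) = (-15 - 3*155) - √(-123 - 5173) = (-15 - 465) - √(-5296) = -480 - 4*I*√331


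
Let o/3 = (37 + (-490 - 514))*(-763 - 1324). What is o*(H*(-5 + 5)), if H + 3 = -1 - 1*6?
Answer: 0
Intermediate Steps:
H = -10 (H = -3 + (-1 - 1*6) = -3 + (-1 - 6) = -3 - 7 = -10)
o = 6054387 (o = 3*((37 + (-490 - 514))*(-763 - 1324)) = 3*((37 - 1004)*(-2087)) = 3*(-967*(-2087)) = 3*2018129 = 6054387)
o*(H*(-5 + 5)) = 6054387*(-10*(-5 + 5)) = 6054387*(-10*0) = 6054387*0 = 0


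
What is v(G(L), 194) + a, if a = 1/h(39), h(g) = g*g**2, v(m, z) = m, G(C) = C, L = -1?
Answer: -59318/59319 ≈ -0.99998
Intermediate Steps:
h(g) = g**3
a = 1/59319 (a = 1/(39**3) = 1/59319 ≈ 1.6858e-5)
v(G(L), 194) + a = -1 + 1/59319 = -59318/59319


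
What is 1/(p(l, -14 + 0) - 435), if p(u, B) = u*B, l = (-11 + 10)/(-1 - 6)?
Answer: -1/437 ≈ -0.0022883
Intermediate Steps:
l = 1/7 (l = -1/(-7) = -1*(-1/7) = 1/7 ≈ 0.14286)
p(u, B) = B*u
1/(p(l, -14 + 0) - 435) = 1/((-14 + 0)*(1/7) - 435) = 1/(-14*1/7 - 435) = 1/(-2 - 435) = 1/(-437) = -1/437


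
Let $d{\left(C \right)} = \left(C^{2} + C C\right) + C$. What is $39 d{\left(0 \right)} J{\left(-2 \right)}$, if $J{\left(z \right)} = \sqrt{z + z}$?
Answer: $0$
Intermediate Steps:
$J{\left(z \right)} = \sqrt{2} \sqrt{z}$ ($J{\left(z \right)} = \sqrt{2 z} = \sqrt{2} \sqrt{z}$)
$d{\left(C \right)} = C + 2 C^{2}$ ($d{\left(C \right)} = \left(C^{2} + C^{2}\right) + C = 2 C^{2} + C = C + 2 C^{2}$)
$39 d{\left(0 \right)} J{\left(-2 \right)} = 39 \cdot 0 \left(1 + 2 \cdot 0\right) \sqrt{2} \sqrt{-2} = 39 \cdot 0 \left(1 + 0\right) \sqrt{2} i \sqrt{2} = 39 \cdot 0 \cdot 1 \cdot 2 i = 39 \cdot 0 \cdot 2 i = 0 \cdot 2 i = 0$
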